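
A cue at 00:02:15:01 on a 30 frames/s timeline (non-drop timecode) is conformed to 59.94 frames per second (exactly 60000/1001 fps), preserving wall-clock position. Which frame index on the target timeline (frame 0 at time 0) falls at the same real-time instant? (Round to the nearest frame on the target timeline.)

frame 8094

Source frame index: (0×3600 + 2×60 + 15) × 30 + 1 = 4051.
Real time: 4051 / (30) = 4051/30 s.
Target frame: (4051/30) × (60000/1001) = 8102000/1001 ≈ 8093.906 → 8094.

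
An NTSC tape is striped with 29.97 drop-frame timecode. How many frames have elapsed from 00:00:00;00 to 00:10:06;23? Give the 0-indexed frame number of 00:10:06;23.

18185

As if non-drop at 30 labels/s: (0 × 3600 + 10 × 60 + 6) × 30 + 23 = 18203.
Minute boundaries passed: 10; those not divisible by 10: 10 − 1 = 9; dropped labels = 2 × 9 = 18.
Actual frame index = 18203 − 18 = 18185.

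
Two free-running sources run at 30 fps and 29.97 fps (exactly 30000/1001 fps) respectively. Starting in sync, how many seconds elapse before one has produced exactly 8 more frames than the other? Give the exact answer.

The gap grows by |30000/1001 − 30| = 30/1001 frames per second.
Time for a 8-frame gap: 8 ÷ (30/1001) = 4004/15 s.

4004/15 seconds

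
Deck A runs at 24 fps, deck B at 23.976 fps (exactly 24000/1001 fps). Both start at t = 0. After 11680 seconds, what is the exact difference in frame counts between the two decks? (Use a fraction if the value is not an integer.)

A emits 24 × 11680 = 280320 frames; B emits 24000/1001 × 11680 = 280320000/1001.
Difference = 280320/1001 frames (≈ 280.0400); B is behind A.

280320/1001 frames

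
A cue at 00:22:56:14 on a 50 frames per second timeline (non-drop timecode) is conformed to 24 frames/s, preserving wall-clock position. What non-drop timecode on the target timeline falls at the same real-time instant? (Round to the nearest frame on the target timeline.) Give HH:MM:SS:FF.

00:22:56:07

Source frame index: (0×3600 + 22×60 + 56) × 50 + 14 = 68814.
Real time: 68814 / (50) = 34407/25 s.
Target frame: (34407/25) × (24) = 825768/25 ≈ 33030.720 → 33031.
At 24 labels/s: frame 33031 → 00:22:56:07.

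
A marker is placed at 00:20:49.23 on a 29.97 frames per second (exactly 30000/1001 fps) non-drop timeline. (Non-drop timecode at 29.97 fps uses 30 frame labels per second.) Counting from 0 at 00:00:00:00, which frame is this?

Total seconds to the label: (0 × 3600 + 20 × 60 + 49) = 1249.
Frame index = 1249 × 30 + 23 = 37493.

37493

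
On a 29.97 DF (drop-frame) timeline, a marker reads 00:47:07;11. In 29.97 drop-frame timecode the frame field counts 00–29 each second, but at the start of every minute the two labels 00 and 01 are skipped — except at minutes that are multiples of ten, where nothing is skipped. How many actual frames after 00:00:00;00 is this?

84735

Complete 10-minute blocks: 4, each 17982 frames → 71928.
Remaining 7 whole minutes in the current block: 1800 + 6 × 1798 = 12588 frames.
Within the current minute: 7 × 30 + 11 − 2 = 219 (labels ;00/;01 skipped at this minute). Total = 71928 + 12588 + 219 = 84735.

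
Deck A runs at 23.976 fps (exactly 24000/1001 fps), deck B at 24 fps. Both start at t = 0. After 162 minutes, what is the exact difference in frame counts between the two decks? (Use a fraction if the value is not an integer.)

233280/1001 frames

162 min = 9720 s.
A emits 24000/1001 × 9720 = 233280000/1001 frames; B emits 24 × 9720 = 233280.
Difference = 233280/1001 frames (≈ 233.0470); B is ahead of A.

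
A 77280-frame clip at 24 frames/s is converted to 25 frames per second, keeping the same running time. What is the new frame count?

Target frames = source frames × (target rate / source rate) = 77280 × (25)/(24) = 77280 × 25/24 = 80500.

80500 frames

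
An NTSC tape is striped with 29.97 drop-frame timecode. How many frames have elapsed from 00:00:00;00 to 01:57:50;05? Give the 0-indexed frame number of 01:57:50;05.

211893

Complete 10-minute blocks: 11, each 17982 frames → 197802.
Remaining 7 whole minutes in the current block: 1800 + 6 × 1798 = 12588 frames.
Within the current minute: 50 × 30 + 5 − 2 = 1503 (labels ;00/;01 skipped at this minute). Total = 197802 + 12588 + 1503 = 211893.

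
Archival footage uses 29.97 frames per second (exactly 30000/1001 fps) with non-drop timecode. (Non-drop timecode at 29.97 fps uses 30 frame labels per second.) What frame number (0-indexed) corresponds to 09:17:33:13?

frame 1003603

Total seconds to the label: (9 × 3600 + 17 × 60 + 33) = 33453.
Frame index = 33453 × 30 + 13 = 1003603.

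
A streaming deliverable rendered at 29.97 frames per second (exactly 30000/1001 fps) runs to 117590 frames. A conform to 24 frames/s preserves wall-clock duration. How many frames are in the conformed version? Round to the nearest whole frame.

Frames at target rate = 117590 × (24) / (30000/1001) = 11770759/125 ≈ 94166.072.
Nearest whole frame: 94166.

94166 frames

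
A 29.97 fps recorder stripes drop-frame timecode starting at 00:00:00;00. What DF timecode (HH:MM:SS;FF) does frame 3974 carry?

00:02:12;18

Ten DF minutes hold 17982 frames, so frame 3974 lies in block 0 (frames 0–17981) with 3974 frames into that block.
The block's first minute is 1800 frames and the rest 1798 each; 3974 frames reaches minute 2, so 0 × 18 + 2 × 2 = 4 labels have been skipped so far.
Adding those back, label number 3974 + 4 = 3978 at 30 labels/s is 132 s + 18 f = 0 h 2 min 12 s frame 18, i.e. 00:02:12;18.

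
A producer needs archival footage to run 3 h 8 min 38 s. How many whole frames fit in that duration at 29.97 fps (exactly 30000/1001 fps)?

3 h 8 min 38 s = 11318 s.
Frames = 11318 × 30000/1001 = 339540000/1001 ≈ 339200.7992.
Complete frames: 339200.

339200 frames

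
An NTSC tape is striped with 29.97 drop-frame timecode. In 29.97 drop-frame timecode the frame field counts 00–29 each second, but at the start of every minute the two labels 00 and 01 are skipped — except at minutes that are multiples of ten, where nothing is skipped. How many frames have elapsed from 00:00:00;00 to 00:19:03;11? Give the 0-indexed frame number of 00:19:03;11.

34265

Complete 10-minute blocks: 1, each 17982 frames → 17982.
Remaining 9 whole minutes in the current block: 1800 + 8 × 1798 = 16184 frames.
Within the current minute: 3 × 30 + 11 − 2 = 99 (labels ;00/;01 skipped at this minute). Total = 17982 + 16184 + 99 = 34265.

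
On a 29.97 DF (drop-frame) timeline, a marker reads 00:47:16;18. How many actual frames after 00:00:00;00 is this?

85012

As if non-drop at 30 labels/s: (0 × 3600 + 47 × 60 + 16) × 30 + 18 = 85098.
Minute boundaries passed: 47; those not divisible by 10: 47 − 4 = 43; dropped labels = 2 × 43 = 86.
Actual frame index = 85098 − 86 = 85012.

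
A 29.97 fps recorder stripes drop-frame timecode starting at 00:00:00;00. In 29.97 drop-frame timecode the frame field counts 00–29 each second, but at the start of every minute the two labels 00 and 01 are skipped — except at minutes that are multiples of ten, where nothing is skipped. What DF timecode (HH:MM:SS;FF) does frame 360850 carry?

Each 10-minute DF block holds 10 × 60 × 30 − 9 × 2 = 17982 frames. 360850 ÷ 17982 → 20 full blocks, remainder 1210.
Within the partial block the first minute is 1800 frames and each further minute 1798, so 0 further minute boundaries passed. Total skipped labels = 18 × 20 + 2 × 0 = 360.
Non-drop label index = 360850 + 360 = 361210; at 30 labels/s that is 03:20:40:10, i.e. DF 03:20:40;10.

03:20:40;10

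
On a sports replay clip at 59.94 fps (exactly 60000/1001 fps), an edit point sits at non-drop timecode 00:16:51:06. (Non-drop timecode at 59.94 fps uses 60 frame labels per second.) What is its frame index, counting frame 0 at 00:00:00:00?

Total seconds to the label: (0 × 3600 + 16 × 60 + 51) = 1011.
Frame index = 1011 × 60 + 6 = 60666.

60666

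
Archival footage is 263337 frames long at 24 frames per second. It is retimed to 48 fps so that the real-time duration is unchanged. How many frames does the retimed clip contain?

526674 frames

Frames at target rate = 263337 × (48) / (24) = 526674.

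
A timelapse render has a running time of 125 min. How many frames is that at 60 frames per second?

125 min = 7500 s.
Frames = 7500 × 60 = 450000.

450000 frames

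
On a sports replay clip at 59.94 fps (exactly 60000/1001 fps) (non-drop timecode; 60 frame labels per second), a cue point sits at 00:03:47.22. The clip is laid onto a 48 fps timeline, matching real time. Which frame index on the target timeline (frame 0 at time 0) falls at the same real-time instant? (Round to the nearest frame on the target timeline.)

Source frame index: (0×3600 + 3×60 + 47) × 60 + 22 = 13642.
Real time: 13642 / (60000/1001) = 6827821/30000 s.
Target frame: (6827821/30000) × (48) = 6827821/625 ≈ 10924.514 → 10925.

frame 10925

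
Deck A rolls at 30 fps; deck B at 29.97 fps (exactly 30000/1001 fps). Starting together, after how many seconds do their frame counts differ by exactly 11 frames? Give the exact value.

11011/30 seconds

The gap grows by |30000/1001 − 30| = 30/1001 frames per second.
Time for a 11-frame gap: 11 ÷ (30/1001) = 11011/30 s.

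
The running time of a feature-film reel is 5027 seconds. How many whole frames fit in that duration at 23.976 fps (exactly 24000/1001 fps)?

Frames = 5027 × 24000/1001 = 10968000/91 ≈ 120527.4725.
Complete frames: 120527.

120527 frames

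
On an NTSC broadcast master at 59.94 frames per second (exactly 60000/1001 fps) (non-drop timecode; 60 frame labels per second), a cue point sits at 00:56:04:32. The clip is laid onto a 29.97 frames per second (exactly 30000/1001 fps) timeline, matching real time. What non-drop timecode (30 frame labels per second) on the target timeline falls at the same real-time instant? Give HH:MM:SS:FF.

00:56:04:16

Source frame index: (0×3600 + 56×60 + 4) × 60 + 32 = 201872.
Real time: 201872 / (60000/1001) = 12629617/3750 s.
Target frame: (12629617/3750) × (30000/1001) = 100936.
At 30 labels/s: frame 100936 → 00:56:04:16.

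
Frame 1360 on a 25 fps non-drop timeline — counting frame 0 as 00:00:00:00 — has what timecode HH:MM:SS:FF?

00:00:54:10

1360 ÷ 25 = 54 full seconds, remainder 10 frames.
54 s = 0 h 0 min 54 s.
Timecode: 00:00:54:10.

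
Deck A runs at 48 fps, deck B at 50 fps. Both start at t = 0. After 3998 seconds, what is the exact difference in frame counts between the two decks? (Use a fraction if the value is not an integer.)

7996 frames

A emits 48 × 3998 = 191904 frames; B emits 50 × 3998 = 199900.
Difference = 7996 frames; B is ahead of A.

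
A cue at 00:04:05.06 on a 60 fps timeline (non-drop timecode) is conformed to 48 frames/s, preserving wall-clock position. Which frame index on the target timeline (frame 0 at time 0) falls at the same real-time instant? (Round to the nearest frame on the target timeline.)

frame 11765

Source frame index: (0×3600 + 4×60 + 5) × 60 + 6 = 14706.
Real time: 14706 / (60) = 2451/10 s.
Target frame: (2451/10) × (48) = 58824/5 ≈ 11764.800 → 11765.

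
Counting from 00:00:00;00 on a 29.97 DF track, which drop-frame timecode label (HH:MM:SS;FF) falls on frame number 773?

Each 10-minute DF block holds 10 × 60 × 30 − 9 × 2 = 17982 frames. 773 ÷ 17982 → 0 full blocks, remainder 773.
Within the partial block the first minute is 1800 frames and each further minute 1798, so 0 further minute boundaries passed. Total skipped labels = 18 × 0 + 2 × 0 = 0.
Non-drop label index = 773 + 0 = 773; at 30 labels/s that is 00:00:25:23, i.e. DF 00:00:25;23.

00:00:25;23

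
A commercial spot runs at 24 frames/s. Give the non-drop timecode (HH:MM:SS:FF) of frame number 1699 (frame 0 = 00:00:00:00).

1699 ÷ 24 = 70 full seconds, remainder 19 frames.
70 s = 0 h 1 min 10 s.
Timecode: 00:01:10:19.

00:01:10:19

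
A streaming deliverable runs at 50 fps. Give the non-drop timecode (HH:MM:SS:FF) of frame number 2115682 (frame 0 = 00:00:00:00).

2115682 ÷ 50 = 42313 full seconds, remainder 32 frames.
42313 s = 11 h 45 min 13 s.
Timecode: 11:45:13:32.

11:45:13:32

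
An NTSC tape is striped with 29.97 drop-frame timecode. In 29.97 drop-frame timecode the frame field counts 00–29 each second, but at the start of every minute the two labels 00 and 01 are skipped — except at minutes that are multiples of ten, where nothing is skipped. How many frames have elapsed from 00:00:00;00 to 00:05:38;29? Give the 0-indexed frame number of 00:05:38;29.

10159

As if non-drop at 30 labels/s: (0 × 3600 + 5 × 60 + 38) × 30 + 29 = 10169.
Minute boundaries passed: 5; those not divisible by 10: 5 − 0 = 5; dropped labels = 2 × 5 = 10.
Actual frame index = 10169 − 10 = 10159.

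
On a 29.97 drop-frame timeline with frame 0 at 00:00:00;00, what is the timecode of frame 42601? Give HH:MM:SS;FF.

00:23:41;13

Each 10-minute DF block holds 10 × 60 × 30 − 9 × 2 = 17982 frames. 42601 ÷ 17982 → 2 full blocks, remainder 6637.
Within the partial block the first minute is 1800 frames and each further minute 1798, so 3 further minute boundaries passed. Total skipped labels = 18 × 2 + 2 × 3 = 42.
Non-drop label index = 42601 + 42 = 42643; at 30 labels/s that is 00:23:41:13, i.e. DF 00:23:41;13.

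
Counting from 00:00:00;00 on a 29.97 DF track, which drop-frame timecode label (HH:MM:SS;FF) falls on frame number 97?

Ten DF minutes hold 17982 frames, so frame 97 lies in block 0 (frames 0–17981) with 97 frames into that block.
The block's first minute is 1800 frames and the rest 1798 each; 97 frames reaches minute 0, so 0 × 18 + 0 × 2 = 0 labels have been skipped so far.
Adding those back, label number 97 + 0 = 97 at 30 labels/s is 3 s + 7 f = 0 h 0 min 3 s frame 7, i.e. 00:00:03;07.

00:00:03;07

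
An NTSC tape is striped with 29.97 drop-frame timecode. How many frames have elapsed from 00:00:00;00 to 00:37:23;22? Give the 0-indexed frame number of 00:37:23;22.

Complete 10-minute blocks: 3, each 17982 frames → 53946.
Remaining 7 whole minutes in the current block: 1800 + 6 × 1798 = 12588 frames.
Within the current minute: 23 × 30 + 22 − 2 = 710 (labels ;00/;01 skipped at this minute). Total = 53946 + 12588 + 710 = 67244.

67244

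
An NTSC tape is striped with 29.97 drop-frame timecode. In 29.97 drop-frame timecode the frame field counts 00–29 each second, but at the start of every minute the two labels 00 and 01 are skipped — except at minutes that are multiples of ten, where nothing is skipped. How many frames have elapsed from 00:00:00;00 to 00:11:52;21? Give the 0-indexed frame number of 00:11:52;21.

21361

Complete 10-minute blocks: 1, each 17982 frames → 17982.
Remaining 1 whole minute in the current block: 1800 + 0 × 1798 = 1800 frames.
Within the current minute: 52 × 30 + 21 − 2 = 1579 (labels ;00/;01 skipped at this minute). Total = 17982 + 1800 + 1579 = 21361.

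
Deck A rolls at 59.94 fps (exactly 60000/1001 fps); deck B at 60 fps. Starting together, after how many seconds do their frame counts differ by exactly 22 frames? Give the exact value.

The gap grows by |60 − 60000/1001| = 60/1001 frames per second.
Time for a 22-frame gap: 22 ÷ (60/1001) = 11011/30 s.

11011/30 seconds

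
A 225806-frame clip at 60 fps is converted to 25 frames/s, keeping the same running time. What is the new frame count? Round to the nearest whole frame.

Frames at target rate = 225806 × (25) / (60) = 564515/6 ≈ 94085.833.
Nearest whole frame: 94086.

94086 frames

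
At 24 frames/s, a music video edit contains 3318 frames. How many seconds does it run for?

Running time = 3318 / (24) = 138.25 s.

138.25 seconds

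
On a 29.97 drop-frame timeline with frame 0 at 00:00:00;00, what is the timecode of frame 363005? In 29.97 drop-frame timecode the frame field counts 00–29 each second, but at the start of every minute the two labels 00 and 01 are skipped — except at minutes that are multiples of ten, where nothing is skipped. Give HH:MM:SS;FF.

03:21:52;07

Ten DF minutes hold 17982 frames, so frame 363005 lies in block 20 (frames 359640–377621) with 3365 frames into that block.
The block's first minute is 1800 frames and the rest 1798 each; 3365 frames reaches minute 1, so 20 × 18 + 1 × 2 = 362 labels have been skipped so far.
Adding those back, label number 363005 + 362 = 363367 at 30 labels/s is 12112 s + 7 f = 3 h 21 min 52 s frame 7, i.e. 03:21:52;07.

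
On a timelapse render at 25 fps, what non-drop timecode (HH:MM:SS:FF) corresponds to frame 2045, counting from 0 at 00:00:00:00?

2045 ÷ 25 = 81 full seconds, remainder 20 frames.
81 s = 0 h 1 min 21 s.
Timecode: 00:01:21:20.

00:01:21:20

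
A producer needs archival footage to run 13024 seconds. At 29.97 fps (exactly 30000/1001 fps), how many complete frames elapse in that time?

390329 frames

Frames = 13024 × 30000/1001 = 35520000/91 ≈ 390329.6703.
Complete frames: 390329.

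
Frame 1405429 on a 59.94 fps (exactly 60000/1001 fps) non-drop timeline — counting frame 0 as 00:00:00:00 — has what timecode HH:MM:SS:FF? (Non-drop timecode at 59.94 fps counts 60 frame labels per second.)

1405429 ÷ 60 = 23423 full seconds, remainder 49 frames.
23423 s = 6 h 30 min 23 s.
Timecode: 06:30:23:49.

06:30:23:49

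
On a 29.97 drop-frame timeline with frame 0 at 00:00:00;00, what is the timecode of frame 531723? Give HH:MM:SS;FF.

Each 10-minute DF block holds 10 × 60 × 30 − 9 × 2 = 17982 frames. 531723 ÷ 17982 → 29 full blocks, remainder 10245.
Within the partial block the first minute is 1800 frames and each further minute 1798, so 5 further minute boundaries passed. Total skipped labels = 18 × 29 + 2 × 5 = 532.
Non-drop label index = 531723 + 532 = 532255; at 30 labels/s that is 04:55:41:25, i.e. DF 04:55:41;25.

04:55:41;25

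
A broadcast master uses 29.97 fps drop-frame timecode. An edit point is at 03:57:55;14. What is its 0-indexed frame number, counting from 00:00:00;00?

427836

As if non-drop at 30 labels/s: (3 × 3600 + 57 × 60 + 55) × 30 + 14 = 428264.
Minute boundaries passed: 237; those not divisible by 10: 237 − 23 = 214; dropped labels = 2 × 214 = 428.
Actual frame index = 428264 − 428 = 427836.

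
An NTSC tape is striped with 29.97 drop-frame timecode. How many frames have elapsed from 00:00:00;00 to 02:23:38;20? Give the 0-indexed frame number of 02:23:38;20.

258302

Complete 10-minute blocks: 14, each 17982 frames → 251748.
Remaining 3 whole minutes in the current block: 1800 + 2 × 1798 = 5396 frames.
Within the current minute: 38 × 30 + 20 − 2 = 1158 (labels ;00/;01 skipped at this minute). Total = 251748 + 5396 + 1158 = 258302.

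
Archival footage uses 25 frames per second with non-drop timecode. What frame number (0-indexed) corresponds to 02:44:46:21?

Total seconds to the label: (2 × 3600 + 44 × 60 + 46) = 9886.
Frame index = 9886 × 25 + 21 = 247171.

247171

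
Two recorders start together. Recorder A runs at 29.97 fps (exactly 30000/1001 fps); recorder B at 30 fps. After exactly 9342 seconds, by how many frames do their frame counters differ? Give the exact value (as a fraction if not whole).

280260/1001 frames

A emits 30000/1001 × 9342 = 280260000/1001 frames; B emits 30 × 9342 = 280260.
Difference = 280260/1001 frames (≈ 279.9800); B is ahead of A.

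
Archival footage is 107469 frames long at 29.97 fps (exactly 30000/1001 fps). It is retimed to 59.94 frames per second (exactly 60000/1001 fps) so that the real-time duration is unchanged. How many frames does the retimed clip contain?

214938 frames

Target frames = source frames × (target rate / source rate) = 107469 × (60000/1001)/(30000/1001) = 107469 × 2 = 214938.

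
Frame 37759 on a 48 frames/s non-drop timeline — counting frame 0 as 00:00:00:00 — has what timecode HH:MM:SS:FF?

00:13:06:31

37759 ÷ 48 = 786 full seconds, remainder 31 frames.
786 s = 0 h 13 min 6 s.
Timecode: 00:13:06:31.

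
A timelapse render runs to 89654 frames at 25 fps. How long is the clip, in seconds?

Running time = 89654 / (25) = 3586.16 s.

3586.16 seconds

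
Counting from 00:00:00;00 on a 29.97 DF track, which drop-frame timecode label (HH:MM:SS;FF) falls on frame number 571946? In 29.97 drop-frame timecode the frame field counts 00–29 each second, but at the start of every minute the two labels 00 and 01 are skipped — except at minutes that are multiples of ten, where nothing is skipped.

Ten DF minutes hold 17982 frames, so frame 571946 lies in block 31 (frames 557442–575423) with 14504 frames into that block.
The block's first minute is 1800 frames and the rest 1798 each; 14504 frames reaches minute 8, so 31 × 18 + 8 × 2 = 574 labels have been skipped so far.
Adding those back, label number 571946 + 574 = 572520 at 30 labels/s is 19084 s + 0 f = 5 h 18 min 4 s frame 0, i.e. 05:18:04;00.

05:18:04;00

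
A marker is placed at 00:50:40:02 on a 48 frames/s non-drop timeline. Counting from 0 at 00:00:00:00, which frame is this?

Total seconds to the label: (0 × 3600 + 50 × 60 + 40) = 3040.
Frame index = 3040 × 48 + 2 = 145922.

145922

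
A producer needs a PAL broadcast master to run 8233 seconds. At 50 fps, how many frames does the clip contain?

411650 frames

Frames = 8233 × 50 = 411650.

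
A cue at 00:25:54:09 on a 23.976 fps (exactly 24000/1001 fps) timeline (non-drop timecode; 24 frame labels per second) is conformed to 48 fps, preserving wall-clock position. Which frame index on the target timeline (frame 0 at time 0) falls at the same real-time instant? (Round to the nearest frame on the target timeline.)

frame 74685

Source frame index: (0×3600 + 25×60 + 54) × 24 + 9 = 37305.
Real time: 37305 / (24000/1001) = 2489487/1600 s.
Target frame: (2489487/1600) × (48) = 7468461/100 ≈ 74684.610 → 74685.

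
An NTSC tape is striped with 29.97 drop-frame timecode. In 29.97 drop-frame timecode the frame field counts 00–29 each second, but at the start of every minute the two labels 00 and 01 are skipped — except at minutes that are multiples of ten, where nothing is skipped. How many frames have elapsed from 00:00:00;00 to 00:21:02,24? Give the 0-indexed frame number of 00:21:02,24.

Complete 10-minute blocks: 2, each 17982 frames → 35964.
Remaining 1 whole minute in the current block: 1800 + 0 × 1798 = 1800 frames.
Within the current minute: 2 × 30 + 24 − 2 = 82 (labels ;00/;01 skipped at this minute). Total = 35964 + 1800 + 82 = 37846.

37846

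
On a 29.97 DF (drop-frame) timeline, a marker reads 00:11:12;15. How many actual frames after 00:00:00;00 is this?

20155

As if non-drop at 30 labels/s: (0 × 3600 + 11 × 60 + 12) × 30 + 15 = 20175.
Minute boundaries passed: 11; those not divisible by 10: 11 − 1 = 10; dropped labels = 2 × 10 = 20.
Actual frame index = 20175 − 20 = 20155.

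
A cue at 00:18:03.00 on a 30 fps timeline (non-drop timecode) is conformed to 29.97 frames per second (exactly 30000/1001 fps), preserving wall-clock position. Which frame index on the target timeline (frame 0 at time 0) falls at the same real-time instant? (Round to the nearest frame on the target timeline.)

frame 32458

Source frame index: (0×3600 + 18×60 + 3) × 30 + 0 = 32490.
Real time: 32490 / (30) = 1083 s.
Target frame: (1083) × (30000/1001) = 32490000/1001 ≈ 32457.542 → 32458.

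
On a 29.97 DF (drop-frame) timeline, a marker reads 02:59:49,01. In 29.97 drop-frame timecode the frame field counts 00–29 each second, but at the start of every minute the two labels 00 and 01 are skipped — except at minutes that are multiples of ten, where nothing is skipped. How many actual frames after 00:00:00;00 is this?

As if non-drop at 30 labels/s: (2 × 3600 + 59 × 60 + 49) × 30 + 1 = 323671.
Minute boundaries passed: 179; those not divisible by 10: 179 − 17 = 162; dropped labels = 2 × 162 = 324.
Actual frame index = 323671 − 324 = 323347.

323347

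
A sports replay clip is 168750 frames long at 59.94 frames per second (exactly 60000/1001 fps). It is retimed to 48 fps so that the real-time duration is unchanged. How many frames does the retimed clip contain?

135135 frames

Target frames = source frames × (target rate / source rate) = 168750 × (48)/(60000/1001) = 168750 × 1001/1250 = 135135.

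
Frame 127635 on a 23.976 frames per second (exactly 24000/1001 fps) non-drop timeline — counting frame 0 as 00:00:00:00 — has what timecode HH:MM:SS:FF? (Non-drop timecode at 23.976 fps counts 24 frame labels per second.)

127635 ÷ 24 = 5318 full seconds, remainder 3 frames.
5318 s = 1 h 28 min 38 s.
Timecode: 01:28:38:03.

01:28:38:03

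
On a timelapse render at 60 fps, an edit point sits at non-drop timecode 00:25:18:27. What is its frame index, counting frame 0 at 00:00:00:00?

Total seconds to the label: (0 × 3600 + 25 × 60 + 18) = 1518.
Frame index = 1518 × 60 + 27 = 91107.

frame 91107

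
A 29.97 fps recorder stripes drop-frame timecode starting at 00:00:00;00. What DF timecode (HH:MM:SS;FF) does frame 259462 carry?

Ten DF minutes hold 17982 frames, so frame 259462 lies in block 14 (frames 251748–269729) with 7714 frames into that block.
The block's first minute is 1800 frames and the rest 1798 each; 7714 frames reaches minute 4, so 14 × 18 + 4 × 2 = 260 labels have been skipped so far.
Adding those back, label number 259462 + 260 = 259722 at 30 labels/s is 8657 s + 12 f = 2 h 24 min 17 s frame 12, i.e. 02:24:17;12.

02:24:17;12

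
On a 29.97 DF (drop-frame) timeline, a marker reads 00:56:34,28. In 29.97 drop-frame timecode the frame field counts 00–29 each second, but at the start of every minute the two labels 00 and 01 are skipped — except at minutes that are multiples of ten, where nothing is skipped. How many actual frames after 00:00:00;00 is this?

101746

Complete 10-minute blocks: 5, each 17982 frames → 89910.
Remaining 6 whole minutes in the current block: 1800 + 5 × 1798 = 10790 frames.
Within the current minute: 34 × 30 + 28 − 2 = 1046 (labels ;00/;01 skipped at this minute). Total = 89910 + 10790 + 1046 = 101746.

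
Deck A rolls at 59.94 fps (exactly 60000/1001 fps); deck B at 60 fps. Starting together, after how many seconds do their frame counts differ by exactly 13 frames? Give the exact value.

The gap grows by |60 − 60000/1001| = 60/1001 frames per second.
Time for a 13-frame gap: 13 ÷ (60/1001) = 13013/60 s.

13013/60 seconds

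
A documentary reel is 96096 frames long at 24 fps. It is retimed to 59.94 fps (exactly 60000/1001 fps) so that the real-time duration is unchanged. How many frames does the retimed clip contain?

240000 frames

Target frames = source frames × (target rate / source rate) = 96096 × (60000/1001)/(24) = 96096 × 2500/1001 = 240000.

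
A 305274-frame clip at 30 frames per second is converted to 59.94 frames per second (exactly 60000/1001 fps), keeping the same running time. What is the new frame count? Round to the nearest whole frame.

Frames at target rate = 305274 × (60000/1001) / (30) = 610548000/1001 ≈ 609938.062.
Nearest whole frame: 609938.

609938 frames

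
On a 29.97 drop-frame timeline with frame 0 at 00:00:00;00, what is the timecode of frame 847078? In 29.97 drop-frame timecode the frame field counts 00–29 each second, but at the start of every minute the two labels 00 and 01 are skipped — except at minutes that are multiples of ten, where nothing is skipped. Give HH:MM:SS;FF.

Each 10-minute DF block holds 10 × 60 × 30 − 9 × 2 = 17982 frames. 847078 ÷ 17982 → 47 full blocks, remainder 1924.
Within the partial block the first minute is 1800 frames and each further minute 1798, so 1 further minute boundary passed. Total skipped labels = 18 × 47 + 2 × 1 = 848.
Non-drop label index = 847078 + 848 = 847926; at 30 labels/s that is 07:51:04:06, i.e. DF 07:51:04;06.

07:51:04;06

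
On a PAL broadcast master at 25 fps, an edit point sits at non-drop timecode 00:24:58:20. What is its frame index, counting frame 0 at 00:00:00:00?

frame 37470

Total seconds to the label: (0 × 3600 + 24 × 60 + 58) = 1498.
Frame index = 1498 × 25 + 20 = 37470.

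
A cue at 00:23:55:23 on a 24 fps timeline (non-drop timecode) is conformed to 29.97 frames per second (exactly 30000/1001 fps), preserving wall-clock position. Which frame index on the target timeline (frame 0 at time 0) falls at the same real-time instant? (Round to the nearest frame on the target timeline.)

Source frame index: (0×3600 + 23×60 + 55) × 24 + 23 = 34463.
Real time: 34463 / (24) = 34463/24 s.
Target frame: (34463/24) × (30000/1001) = 301250/7 ≈ 43035.714 → 43036.

frame 43036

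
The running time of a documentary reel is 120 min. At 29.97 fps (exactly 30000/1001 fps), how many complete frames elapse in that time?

120 min = 7200 s.
Frames = 7200 × 30000/1001 = 216000000/1001 ≈ 215784.2158.
Complete frames: 215784.

215784 frames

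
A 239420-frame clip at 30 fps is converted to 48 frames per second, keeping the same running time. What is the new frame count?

383072 frames

Target frames = source frames × (target rate / source rate) = 239420 × (48)/(30) = 239420 × 8/5 = 383072.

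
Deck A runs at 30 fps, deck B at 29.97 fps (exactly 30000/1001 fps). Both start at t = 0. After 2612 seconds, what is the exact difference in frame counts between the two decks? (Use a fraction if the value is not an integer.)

A emits 30 × 2612 = 78360 frames; B emits 30000/1001 × 2612 = 78360000/1001.
Difference = 78360/1001 frames (≈ 78.2817); B is behind A.

78360/1001 frames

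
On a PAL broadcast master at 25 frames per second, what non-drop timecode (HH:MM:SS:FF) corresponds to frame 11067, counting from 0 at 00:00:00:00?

11067 ÷ 25 = 442 full seconds, remainder 17 frames.
442 s = 0 h 7 min 22 s.
Timecode: 00:07:22:17.

00:07:22:17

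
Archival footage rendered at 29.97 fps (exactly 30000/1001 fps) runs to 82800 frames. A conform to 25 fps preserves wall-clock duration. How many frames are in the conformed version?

Target frames = source frames × (target rate / source rate) = 82800 × (25)/(30000/1001) = 82800 × 1001/1200 = 69069.

69069 frames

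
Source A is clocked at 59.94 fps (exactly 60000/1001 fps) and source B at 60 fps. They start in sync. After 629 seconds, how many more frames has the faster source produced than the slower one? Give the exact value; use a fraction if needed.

37740/1001 frames

A emits 60000/1001 × 629 = 37740000/1001 frames; B emits 60 × 629 = 37740.
Difference = 37740/1001 frames (≈ 37.7023); B is ahead of A.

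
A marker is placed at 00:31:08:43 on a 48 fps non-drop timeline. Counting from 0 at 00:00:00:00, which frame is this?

Total seconds to the label: (0 × 3600 + 31 × 60 + 8) = 1868.
Frame index = 1868 × 48 + 43 = 89707.

frame 89707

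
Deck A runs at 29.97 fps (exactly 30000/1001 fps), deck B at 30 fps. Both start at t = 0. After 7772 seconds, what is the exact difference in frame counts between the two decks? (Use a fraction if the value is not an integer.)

A emits 30000/1001 × 7772 = 233160000/1001 frames; B emits 30 × 7772 = 233160.
Difference = 233160/1001 frames (≈ 232.9271); B is ahead of A.

233160/1001 frames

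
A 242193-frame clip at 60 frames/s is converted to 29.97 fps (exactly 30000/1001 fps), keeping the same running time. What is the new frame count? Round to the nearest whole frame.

Frames at target rate = 242193 × (30000/1001) / (60) = 17299500/143 ≈ 120975.524.
Nearest whole frame: 120976.

120976 frames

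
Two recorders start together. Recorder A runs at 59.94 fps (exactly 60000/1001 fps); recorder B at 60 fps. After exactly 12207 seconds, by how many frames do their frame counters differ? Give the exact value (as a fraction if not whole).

A emits 60000/1001 × 12207 = 56340000/77 frames; B emits 60 × 12207 = 732420.
Difference = 56340/77 frames (≈ 731.6883); B is ahead of A.

56340/77 frames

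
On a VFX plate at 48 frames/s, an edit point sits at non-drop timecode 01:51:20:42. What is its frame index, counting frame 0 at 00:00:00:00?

Total seconds to the label: (1 × 3600 + 51 × 60 + 20) = 6680.
Frame index = 6680 × 48 + 42 = 320682.

frame 320682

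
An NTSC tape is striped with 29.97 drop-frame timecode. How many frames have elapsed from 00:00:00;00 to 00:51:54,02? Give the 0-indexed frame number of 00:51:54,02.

Complete 10-minute blocks: 5, each 17982 frames → 89910.
Remaining 1 whole minute in the current block: 1800 + 0 × 1798 = 1800 frames.
Within the current minute: 54 × 30 + 2 − 2 = 1620 (labels ;00/;01 skipped at this minute). Total = 89910 + 1800 + 1620 = 93330.

93330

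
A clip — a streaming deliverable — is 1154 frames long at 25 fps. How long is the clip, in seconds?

46.16 seconds

Running time = 1154 / (25) = 46.16 s.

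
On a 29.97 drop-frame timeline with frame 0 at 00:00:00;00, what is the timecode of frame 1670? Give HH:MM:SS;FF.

Ten DF minutes hold 17982 frames, so frame 1670 lies in block 0 (frames 0–17981) with 1670 frames into that block.
The block's first minute is 1800 frames and the rest 1798 each; 1670 frames reaches minute 0, so 0 × 18 + 0 × 2 = 0 labels have been skipped so far.
Adding those back, label number 1670 + 0 = 1670 at 30 labels/s is 55 s + 20 f = 0 h 0 min 55 s frame 20, i.e. 00:00:55;20.

00:00:55;20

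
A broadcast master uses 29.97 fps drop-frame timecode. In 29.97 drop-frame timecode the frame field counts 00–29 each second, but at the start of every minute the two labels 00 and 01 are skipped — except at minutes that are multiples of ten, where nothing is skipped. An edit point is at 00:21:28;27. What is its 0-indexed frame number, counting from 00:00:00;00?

As if non-drop at 30 labels/s: (0 × 3600 + 21 × 60 + 28) × 30 + 27 = 38667.
Minute boundaries passed: 21; those not divisible by 10: 21 − 2 = 19; dropped labels = 2 × 19 = 38.
Actual frame index = 38667 − 38 = 38629.

38629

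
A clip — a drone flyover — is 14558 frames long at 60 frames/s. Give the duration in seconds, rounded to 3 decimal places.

242.633 seconds

Running time = 14558 × 1/60 = 7279/30 s ≈ 242.633 s.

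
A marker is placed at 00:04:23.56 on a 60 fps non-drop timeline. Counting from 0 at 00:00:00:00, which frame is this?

Total seconds to the label: (0 × 3600 + 4 × 60 + 23) = 263.
Frame index = 263 × 60 + 56 = 15836.

frame 15836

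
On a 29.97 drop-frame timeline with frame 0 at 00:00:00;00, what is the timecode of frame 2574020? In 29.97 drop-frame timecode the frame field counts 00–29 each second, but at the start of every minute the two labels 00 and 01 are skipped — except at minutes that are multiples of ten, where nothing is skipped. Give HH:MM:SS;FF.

23:51:26;16

Each 10-minute DF block holds 10 × 60 × 30 − 9 × 2 = 17982 frames. 2574020 ÷ 17982 → 143 full blocks, remainder 2594.
Within the partial block the first minute is 1800 frames and each further minute 1798, so 1 further minute boundary passed. Total skipped labels = 18 × 143 + 2 × 1 = 2576.
Non-drop label index = 2574020 + 2576 = 2576596; at 30 labels/s that is 23:51:26:16, i.e. DF 23:51:26;16.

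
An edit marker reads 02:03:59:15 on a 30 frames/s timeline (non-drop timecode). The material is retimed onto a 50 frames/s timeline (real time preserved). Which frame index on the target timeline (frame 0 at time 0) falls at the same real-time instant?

frame 371975

Source frame index: (2×3600 + 3×60 + 59) × 30 + 15 = 223185.
Real time: 223185 / (30) = 14879/2 s.
Target frame: (14879/2) × (50) = 371975.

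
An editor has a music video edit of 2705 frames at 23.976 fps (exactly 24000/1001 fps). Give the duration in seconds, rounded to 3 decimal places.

112.821 seconds

Running time = 2705 × 1001/24000 = 541541/4800 s ≈ 112.821 s.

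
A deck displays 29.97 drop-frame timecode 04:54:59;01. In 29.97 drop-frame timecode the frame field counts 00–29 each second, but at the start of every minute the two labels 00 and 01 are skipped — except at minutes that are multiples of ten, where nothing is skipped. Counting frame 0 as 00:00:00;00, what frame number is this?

As if non-drop at 30 labels/s: (4 × 3600 + 54 × 60 + 59) × 30 + 1 = 530971.
Minute boundaries passed: 294; those not divisible by 10: 294 − 29 = 265; dropped labels = 2 × 265 = 530.
Actual frame index = 530971 − 530 = 530441.

530441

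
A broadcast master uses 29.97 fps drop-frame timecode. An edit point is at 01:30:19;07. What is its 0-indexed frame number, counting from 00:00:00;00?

162415

Complete 10-minute blocks: 9, each 17982 frames → 161838.
Remaining 0 whole minutes in the current block: 0 frames.
Within the current minute: 19 × 30 + 7 = 577. Total = 161838 + 0 + 577 = 162415.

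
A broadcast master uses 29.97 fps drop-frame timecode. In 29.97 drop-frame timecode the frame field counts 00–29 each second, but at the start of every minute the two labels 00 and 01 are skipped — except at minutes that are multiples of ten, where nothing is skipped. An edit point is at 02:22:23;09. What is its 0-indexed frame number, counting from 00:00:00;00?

256043

Complete 10-minute blocks: 14, each 17982 frames → 251748.
Remaining 2 whole minutes in the current block: 1800 + 1 × 1798 = 3598 frames.
Within the current minute: 23 × 30 + 9 − 2 = 697 (labels ;00/;01 skipped at this minute). Total = 251748 + 3598 + 697 = 256043.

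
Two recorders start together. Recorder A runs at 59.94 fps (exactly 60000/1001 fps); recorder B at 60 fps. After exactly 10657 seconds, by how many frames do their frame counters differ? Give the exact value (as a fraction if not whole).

A emits 60000/1001 × 10657 = 639420000/1001 frames; B emits 60 × 10657 = 639420.
Difference = 639420/1001 frames (≈ 638.7812); B is ahead of A.

639420/1001 frames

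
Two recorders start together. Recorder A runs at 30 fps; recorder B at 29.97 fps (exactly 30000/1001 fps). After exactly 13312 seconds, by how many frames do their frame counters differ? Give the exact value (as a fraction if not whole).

A emits 30 × 13312 = 399360 frames; B emits 30000/1001 × 13312 = 30720000/77.
Difference = 30720/77 frames (≈ 398.9610); B is behind A.

30720/77 frames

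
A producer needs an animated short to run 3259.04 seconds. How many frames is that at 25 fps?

Frames = 3259.04 × 25 = 81476.

81476 frames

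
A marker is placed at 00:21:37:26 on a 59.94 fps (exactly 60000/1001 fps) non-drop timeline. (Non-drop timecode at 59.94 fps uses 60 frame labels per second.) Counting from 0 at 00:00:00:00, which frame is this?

Total seconds to the label: (0 × 3600 + 21 × 60 + 37) = 1297.
Frame index = 1297 × 60 + 26 = 77846.

frame 77846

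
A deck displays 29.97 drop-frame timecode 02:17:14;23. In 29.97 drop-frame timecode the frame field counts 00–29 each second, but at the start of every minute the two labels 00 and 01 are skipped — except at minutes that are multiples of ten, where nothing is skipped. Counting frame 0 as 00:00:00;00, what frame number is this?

Complete 10-minute blocks: 13, each 17982 frames → 233766.
Remaining 7 whole minutes in the current block: 1800 + 6 × 1798 = 12588 frames.
Within the current minute: 14 × 30 + 23 − 2 = 441 (labels ;00/;01 skipped at this minute). Total = 233766 + 12588 + 441 = 246795.

246795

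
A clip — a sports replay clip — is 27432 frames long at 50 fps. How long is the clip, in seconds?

Running time = 27432 / (50) = 548.64 s.

548.64 seconds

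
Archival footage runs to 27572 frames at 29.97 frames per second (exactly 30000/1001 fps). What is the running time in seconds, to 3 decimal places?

Running time = 27572 × 1001/30000 = 6899893/7500 s ≈ 919.986 s.

919.986 seconds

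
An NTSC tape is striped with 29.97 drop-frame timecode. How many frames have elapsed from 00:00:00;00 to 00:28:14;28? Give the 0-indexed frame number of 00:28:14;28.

50796

As if non-drop at 30 labels/s: (0 × 3600 + 28 × 60 + 14) × 30 + 28 = 50848.
Minute boundaries passed: 28; those not divisible by 10: 28 − 2 = 26; dropped labels = 2 × 26 = 52.
Actual frame index = 50848 − 52 = 50796.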